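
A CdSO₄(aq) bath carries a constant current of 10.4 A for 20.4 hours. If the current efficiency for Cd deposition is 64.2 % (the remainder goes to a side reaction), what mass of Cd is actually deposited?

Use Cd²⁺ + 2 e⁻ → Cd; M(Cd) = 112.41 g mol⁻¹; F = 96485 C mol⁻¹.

Q = I·t = 10.40 × 73440 = 763800 C.
n(e⁻) = 763800/96485 = 7.916 mol; theoretically n(Cd) = 7.916/2 = 3.958 mol, m_theo = 444.9 g.
At 64.2 % efficiency, m_actual = 0.642 × 444.9 = 286 g.

286 g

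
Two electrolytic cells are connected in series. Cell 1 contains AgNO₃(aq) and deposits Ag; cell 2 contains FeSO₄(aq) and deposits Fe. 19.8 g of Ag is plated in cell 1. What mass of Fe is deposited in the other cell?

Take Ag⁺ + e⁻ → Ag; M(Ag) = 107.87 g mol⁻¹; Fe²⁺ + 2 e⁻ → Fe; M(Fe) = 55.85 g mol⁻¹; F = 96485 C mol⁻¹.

5.13 g

n(Ag) = 19.8 / 107.87 = 0.1836 mol.
Since Ag⁺ + e⁻ → Ag, n(e⁻) passed = 1 × 0.1836 = 0.1836 mol.
Cells in series carry the same charge, so the same 0.1836 mol of electrons passes through cell 2.
Fe²⁺ + 2 e⁻ → Fe, so n(Fe) = 0.1836 / 2 = 0.09178 mol.
m(Fe) = 0.09178 × 55.85 = 5.13 g.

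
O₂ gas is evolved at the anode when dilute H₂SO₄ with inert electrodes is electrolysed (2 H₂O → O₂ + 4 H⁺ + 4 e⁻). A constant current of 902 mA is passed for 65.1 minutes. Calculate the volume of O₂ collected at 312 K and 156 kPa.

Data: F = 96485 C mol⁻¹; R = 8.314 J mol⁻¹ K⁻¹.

Q = I·t = 0.9020 A × 3906.0 s = 3523 C.
n(e⁻) = Q/F = 3523 / 96485 = 0.03652 mol.
4 electrons are transferred per O₂ molecule, so n(O₂) = 0.03652 / 4 = 0.009129 mol.
V = nRT/P = (0.009129 × 8.314 × 312) / (156 × 10³ Pa) = 1.52 × 10⁻⁴ m³ = 0.152 L.

0.152 L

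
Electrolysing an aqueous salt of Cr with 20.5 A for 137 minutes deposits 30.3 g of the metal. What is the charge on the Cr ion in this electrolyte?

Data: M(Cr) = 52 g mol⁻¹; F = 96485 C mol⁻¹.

+3

Q = I·t = 20.50 A × 8220.0 s = 168500 C, so n(e⁻) = 168500/96485 = 1.746 mol.
n(Cr) deposited = 30.3 / 52 = 0.5827 mol.
Electrons per atom = n(e⁻)/n(Cr) = 1.746 / 0.5827 = 3.00 ≈ 3, so the ion is Cr³⁺.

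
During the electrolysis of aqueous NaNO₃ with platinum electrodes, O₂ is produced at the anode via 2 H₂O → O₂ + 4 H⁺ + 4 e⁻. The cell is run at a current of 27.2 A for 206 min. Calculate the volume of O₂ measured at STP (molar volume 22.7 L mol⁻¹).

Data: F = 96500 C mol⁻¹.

19.8 L

Q = I·t = 27.20 A × 12360 s = 336200 C.
n(e⁻) = Q/F = 336200 / 96500 = 3.484 mol.
4 electrons are transferred per O₂ molecule, so n(O₂) = 3.484 / 4 = 0.8710 mol.
V = n × V_m = 0.8710 × 22.7 = 19.8 L.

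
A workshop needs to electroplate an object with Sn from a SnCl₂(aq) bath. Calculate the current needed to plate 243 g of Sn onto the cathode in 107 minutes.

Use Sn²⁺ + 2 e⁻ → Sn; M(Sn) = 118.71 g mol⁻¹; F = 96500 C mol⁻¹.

n(Sn) = 243 / 118.71 = 2.047 mol.
n(e⁻) = 2 × 2.047 = 4.094 mol.
Q = n(e⁻)·F = 4.094 × 96500 = 395100 C.
I = Q/t = 395100 / 6420.0 s = 61.5 A.

61.5 A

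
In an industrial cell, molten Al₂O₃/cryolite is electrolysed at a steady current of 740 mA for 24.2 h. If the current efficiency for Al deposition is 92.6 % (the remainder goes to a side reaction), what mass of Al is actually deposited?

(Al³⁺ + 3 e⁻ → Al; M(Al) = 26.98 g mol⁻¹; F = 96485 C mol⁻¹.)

5.56 g

Q = I·t = 0.7400 × 87120 = 64470 C.
n(e⁻) = 64470/96485 = 0.6682 mol; theoretically n(Al) = 0.6682/3 = 0.2227 mol, m_theo = 6.009 g.
At 92.6 % efficiency, m_actual = 0.926 × 6.009 = 5.56 g.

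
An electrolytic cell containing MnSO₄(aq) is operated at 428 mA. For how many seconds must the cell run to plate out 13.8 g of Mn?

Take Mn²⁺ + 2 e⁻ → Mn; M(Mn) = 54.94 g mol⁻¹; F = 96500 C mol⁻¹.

1.13 × 10⁵ s

n(Mn) = m/M = 13.8 / 54.94 = 0.2512 mol.
Each Mn atom requires 2 electrons, so n(e⁻) = 2 × 0.2512 = 0.5024 mol.
Q = n(e⁻)·F = 0.5024 × 96500 = 48480 C.
t = Q/I = 48480 / 0.4280 A = 113300 s.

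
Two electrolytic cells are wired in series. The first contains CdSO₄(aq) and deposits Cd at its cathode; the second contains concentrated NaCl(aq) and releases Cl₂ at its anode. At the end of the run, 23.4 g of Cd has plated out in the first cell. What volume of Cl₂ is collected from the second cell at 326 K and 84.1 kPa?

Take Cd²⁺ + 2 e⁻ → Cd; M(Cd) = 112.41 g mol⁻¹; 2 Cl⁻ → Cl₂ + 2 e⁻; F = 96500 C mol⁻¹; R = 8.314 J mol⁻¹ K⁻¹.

n(Cd) = 23.4 / 112.41 = 0.2082 mol, so n(e⁻) = 2 × 0.2082 = 0.4163 mol.
The cells are in series, so the same 0.4163 mol of electrons passes through the second cell.
2 Cl⁻ → Cl₂ + 2 e⁻ — 2 mol e⁻ per mol Cl₂, so n(Cl₂) = 0.4163/2 = 0.2082 mol.
V = nRT/P = (0.2082 × 8.314 × 326) / (84.1 × 10³) = 0.00671 m³ = 6.71 L.

6.71 L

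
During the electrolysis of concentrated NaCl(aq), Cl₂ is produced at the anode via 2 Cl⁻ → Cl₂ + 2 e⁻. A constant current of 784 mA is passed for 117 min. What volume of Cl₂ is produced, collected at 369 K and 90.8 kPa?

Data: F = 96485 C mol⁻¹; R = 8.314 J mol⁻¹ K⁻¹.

Q = I·t = 0.7840 A × 7020.0 s = 5504 C.
n(e⁻) = Q/F = 5504 / 96485 = 0.05704 mol.
2 electrons are transferred per Cl₂ molecule, so n(Cl₂) = 0.05704 / 2 = 0.02852 mol.
V = nRT/P = (0.02852 × 8.314 × 369) / (90.8 × 10³ Pa) = 9.64 × 10⁻⁴ m³ = 0.964 L.

0.964 L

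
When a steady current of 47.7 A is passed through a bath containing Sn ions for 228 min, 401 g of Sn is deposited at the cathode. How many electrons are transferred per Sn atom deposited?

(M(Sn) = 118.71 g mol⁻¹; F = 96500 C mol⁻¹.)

2

Q = I·t = 47.70 A × 13680 s = 652500 C, so n(e⁻) = 652500/96500 = 6.762 mol.
n(Sn) deposited = 401 / 118.71 = 3.378 mol.
Electrons per atom = n(e⁻)/n(Sn) = 6.762 / 3.378 = 2.00 ≈ 2, so the ion is Sn²⁺.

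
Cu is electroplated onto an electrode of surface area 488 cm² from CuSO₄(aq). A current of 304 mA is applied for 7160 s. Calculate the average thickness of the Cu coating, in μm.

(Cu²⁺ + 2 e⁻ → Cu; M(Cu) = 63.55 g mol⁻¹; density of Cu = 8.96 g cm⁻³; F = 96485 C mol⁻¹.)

1.64 μm

Q = I·t = 0.3040 × 7160.0 = 2177 C; n(e⁻) = 0.02256 mol.
n(Cu) = n(e⁻)/2 = 0.01128 mol, so m = 0.01128 × 63.55 = 0.7168 g.
Volume = m/ρ = 0.7168 / 8.96 = 0.08000 cm³.
Thickness = V/A = 0.08000 / 488 = 1.64 × 10⁻⁴ cm = 1.64 μm.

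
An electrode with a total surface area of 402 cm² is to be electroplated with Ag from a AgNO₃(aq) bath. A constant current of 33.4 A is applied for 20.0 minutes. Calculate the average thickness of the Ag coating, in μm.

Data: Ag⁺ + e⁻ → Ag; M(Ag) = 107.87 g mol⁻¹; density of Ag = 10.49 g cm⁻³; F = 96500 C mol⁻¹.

Q = I·t = 33.40 × 1200.0 = 40080 C; n(e⁻) = 0.4153 mol.
n(Ag) = n(e⁻)/1 = 0.4153 mol, so m = 0.4153 × 107.87 = 44.80 g.
Volume = m/ρ = 44.80 / 10.49 = 4.271 cm³.
Thickness = V/A = 4.271 / 402 = 0.0106 cm = 106 μm.

106 μm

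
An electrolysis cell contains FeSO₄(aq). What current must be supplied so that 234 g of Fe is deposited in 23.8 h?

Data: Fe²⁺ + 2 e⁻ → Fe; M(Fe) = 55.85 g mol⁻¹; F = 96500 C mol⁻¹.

n(Fe) = 234 / 55.85 = 4.190 mol.
n(e⁻) = 2 × 4.190 = 8.380 mol.
Q = n(e⁻)·F = 8.380 × 96500 = 808600 C.
I = Q/t = 808600 / 85680 s = 9.44 A.

9.44 A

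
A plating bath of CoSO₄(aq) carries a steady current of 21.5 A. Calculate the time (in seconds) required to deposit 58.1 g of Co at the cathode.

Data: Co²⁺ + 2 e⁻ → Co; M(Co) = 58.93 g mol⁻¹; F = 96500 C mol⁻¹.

n(Co) = m/M = 58.1 / 58.93 = 0.9859 mol.
Each Co atom requires 2 electrons, so n(e⁻) = 2 × 0.9859 = 1.972 mol.
Q = n(e⁻)·F = 1.972 × 96500 = 190300 C.
t = Q/I = 190300 / 21.50 A = 8850 s.

8850 s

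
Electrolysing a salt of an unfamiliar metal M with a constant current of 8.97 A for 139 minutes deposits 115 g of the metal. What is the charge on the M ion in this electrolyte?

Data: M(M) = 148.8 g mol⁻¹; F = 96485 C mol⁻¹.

+1

Q = I·t = 8.970 A × 8340.0 s = 74810 C, so n(e⁻) = 74810/96485 = 0.7754 mol.
n(M) deposited = 115 / 148.8 = 0.7728 mol.
Electrons per atom = n(e⁻)/n(M) = 0.7754 / 0.7728 = 1.00 ≈ 1, so the ion is M⁺.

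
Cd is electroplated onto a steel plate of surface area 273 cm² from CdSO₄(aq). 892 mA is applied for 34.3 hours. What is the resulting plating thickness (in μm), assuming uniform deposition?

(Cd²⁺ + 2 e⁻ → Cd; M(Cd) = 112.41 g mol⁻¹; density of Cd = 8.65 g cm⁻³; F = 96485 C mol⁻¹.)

Q = I·t = 0.8920 × 123480 = 110100 C; n(e⁻) = 1.142 mol.
n(Cd) = n(e⁻)/2 = 0.5708 mol, so m = 0.5708 × 112.41 = 64.16 g.
Volume = m/ρ = 64.16 / 8.65 = 7.418 cm³.
Thickness = V/A = 7.418 / 273 = 0.0272 cm = 272 μm.

272 μm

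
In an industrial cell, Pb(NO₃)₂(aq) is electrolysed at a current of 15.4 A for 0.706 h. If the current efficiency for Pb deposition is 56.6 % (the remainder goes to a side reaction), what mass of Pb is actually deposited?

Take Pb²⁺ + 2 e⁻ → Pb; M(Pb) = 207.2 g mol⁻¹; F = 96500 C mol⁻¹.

23.8 g

Q = I·t = 15.40 × 2541.6 = 39140 C.
n(e⁻) = 39140/96500 = 0.4056 mol; theoretically n(Pb) = 0.4056/2 = 0.2028 mol, m_theo = 42.02 g.
At 56.6 % efficiency, m_actual = 0.566 × 42.02 = 23.8 g.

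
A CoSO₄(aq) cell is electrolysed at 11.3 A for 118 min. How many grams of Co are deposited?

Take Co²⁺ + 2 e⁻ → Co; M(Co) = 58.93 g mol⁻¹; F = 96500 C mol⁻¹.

24.4 g

Q = I·t = 11.30 A × 7080.0 s = 80000 C.
n(e⁻) = Q/F = 80000 / 96500 = 0.8291 mol.
Co²⁺ + 2 e⁻ → Co, so n(Co) = n(e⁻)/2 = 0.4145 mol.
m = n·M = 0.4145 × 58.93 = 24.4 g.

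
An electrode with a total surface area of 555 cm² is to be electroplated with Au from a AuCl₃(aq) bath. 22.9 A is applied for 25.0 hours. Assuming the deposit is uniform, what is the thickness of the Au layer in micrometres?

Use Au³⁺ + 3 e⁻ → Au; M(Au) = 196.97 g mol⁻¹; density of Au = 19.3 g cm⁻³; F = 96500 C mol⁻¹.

Q = I·t = 22.90 × 90000 = 2061000 C; n(e⁻) = 21.36 mol.
n(Au) = n(e⁻)/3 = 7.119 mol, so m = 7.119 × 196.97 = 1402 g.
Volume = m/ρ = 1402 / 19.3 = 72.66 cm³.
Thickness = V/A = 72.66 / 555 = 0.131 cm = 1310 μm.

1310 μm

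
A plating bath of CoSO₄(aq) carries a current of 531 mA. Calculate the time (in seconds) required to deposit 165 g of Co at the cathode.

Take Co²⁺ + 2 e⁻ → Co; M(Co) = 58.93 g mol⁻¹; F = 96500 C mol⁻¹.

n(Co) = m/M = 165 / 58.93 = 2.800 mol.
Each Co atom requires 2 electrons, so n(e⁻) = 2 × 2.800 = 5.600 mol.
Q = n(e⁻)·F = 5.600 × 96500 = 540400 C.
t = Q/I = 540400 / 0.5310 A = 1018000 s.

1.02 × 10⁶ s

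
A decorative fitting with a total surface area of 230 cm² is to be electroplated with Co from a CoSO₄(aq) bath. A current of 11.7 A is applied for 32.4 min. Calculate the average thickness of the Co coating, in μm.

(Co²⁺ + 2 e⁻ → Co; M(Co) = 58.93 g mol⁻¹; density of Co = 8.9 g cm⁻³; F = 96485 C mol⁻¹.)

Q = I·t = 11.70 × 1944.0 = 22740 C; n(e⁻) = 0.2357 mol.
n(Co) = n(e⁻)/2 = 0.1179 mol, so m = 0.1179 × 58.93 = 6.946 g.
Volume = m/ρ = 6.946 / 8.9 = 0.7804 cm³.
Thickness = V/A = 0.7804 / 230 = 0.00339 cm = 33.9 μm.

33.9 μm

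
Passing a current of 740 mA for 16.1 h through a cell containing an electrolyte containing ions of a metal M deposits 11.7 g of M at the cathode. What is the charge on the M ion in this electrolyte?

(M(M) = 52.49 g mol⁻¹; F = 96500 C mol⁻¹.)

+2

Q = I·t = 0.7400 A × 57960 s = 42890 C, so n(e⁻) = 42890/96500 = 0.4445 mol.
n(M) deposited = 11.7 / 52.49 = 0.2229 mol.
Electrons per atom = n(e⁻)/n(M) = 0.4445 / 0.2229 = 1.99 ≈ 2, so the ion is M²⁺.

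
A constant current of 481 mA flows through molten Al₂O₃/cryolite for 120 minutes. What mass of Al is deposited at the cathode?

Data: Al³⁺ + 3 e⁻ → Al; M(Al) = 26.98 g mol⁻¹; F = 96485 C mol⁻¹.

Q = I·t = 0.4810 A × 7200.0 s = 3463 C.
n(e⁻) = Q/F = 3463 / 96485 = 0.03589 mol.
Al³⁺ + 3 e⁻ → Al, so n(Al) = n(e⁻)/3 = 0.01196 mol.
m = n·M = 0.01196 × 26.98 = 0.323 g.

0.323 g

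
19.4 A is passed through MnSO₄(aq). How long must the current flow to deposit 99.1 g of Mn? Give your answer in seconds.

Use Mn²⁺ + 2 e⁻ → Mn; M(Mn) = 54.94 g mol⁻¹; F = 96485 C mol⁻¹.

n(Mn) = m/M = 99.1 / 54.94 = 1.804 mol.
Each Mn atom requires 2 electrons, so n(e⁻) = 2 × 1.804 = 3.608 mol.
Q = n(e⁻)·F = 3.608 × 96485 = 348100 C.
t = Q/I = 348100 / 19.40 A = 17940 s.

17900 s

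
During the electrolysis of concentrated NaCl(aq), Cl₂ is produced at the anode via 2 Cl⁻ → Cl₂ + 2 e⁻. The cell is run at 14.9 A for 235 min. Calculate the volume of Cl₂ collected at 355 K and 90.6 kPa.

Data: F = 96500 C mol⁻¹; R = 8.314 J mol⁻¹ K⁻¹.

35.5 L

Q = I·t = 14.90 A × 14100 s = 210100 C.
n(e⁻) = Q/F = 210100 / 96500 = 2.177 mol.
2 electrons are transferred per Cl₂ molecule, so n(Cl₂) = 2.177 / 2 = 1.089 mol.
V = nRT/P = (1.089 × 8.314 × 355) / (90.6 × 10³ Pa) = 0.0355 m³ = 35.5 L.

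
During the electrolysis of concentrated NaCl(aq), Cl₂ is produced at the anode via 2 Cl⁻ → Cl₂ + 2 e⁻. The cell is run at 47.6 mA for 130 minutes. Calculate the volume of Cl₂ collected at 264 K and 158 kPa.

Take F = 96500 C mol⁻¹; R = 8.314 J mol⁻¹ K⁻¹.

Q = I·t = 0.04760 A × 7800.0 s = 371.3 C.
n(e⁻) = Q/F = 371.3 / 96500 = 0.003847 mol.
2 electrons are transferred per Cl₂ molecule, so n(Cl₂) = 0.003847 / 2 = 0.001924 mol.
V = nRT/P = (0.001924 × 8.314 × 264) / (158 × 10³ Pa) = 2.67 × 10⁻⁵ m³ = 0.0267 L.

0.0267 L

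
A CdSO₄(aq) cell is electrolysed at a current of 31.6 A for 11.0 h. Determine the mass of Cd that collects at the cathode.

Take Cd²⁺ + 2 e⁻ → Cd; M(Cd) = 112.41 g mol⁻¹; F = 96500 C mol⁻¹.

Q = I·t = 31.60 A × 39600 s = 1251000 C.
n(e⁻) = Q/F = 1251000 / 96500 = 12.97 mol.
Cd²⁺ + 2 e⁻ → Cd, so n(Cd) = n(e⁻)/2 = 6.484 mol.
m = n·M = 6.484 × 112.41 = 729 g.

729 g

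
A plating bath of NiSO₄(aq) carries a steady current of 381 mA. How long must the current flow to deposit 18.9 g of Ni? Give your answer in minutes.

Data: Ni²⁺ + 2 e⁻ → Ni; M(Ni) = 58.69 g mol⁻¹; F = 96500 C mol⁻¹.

2720 min

n(Ni) = m/M = 18.9 / 58.69 = 0.3220 mol.
Each Ni atom requires 2 electrons, so n(e⁻) = 2 × 0.3220 = 0.6441 mol.
Q = n(e⁻)·F = 0.6441 × 96500 = 62150 C.
t = Q/I = 62150 / 0.3810 A = 163100 s = 2720 min.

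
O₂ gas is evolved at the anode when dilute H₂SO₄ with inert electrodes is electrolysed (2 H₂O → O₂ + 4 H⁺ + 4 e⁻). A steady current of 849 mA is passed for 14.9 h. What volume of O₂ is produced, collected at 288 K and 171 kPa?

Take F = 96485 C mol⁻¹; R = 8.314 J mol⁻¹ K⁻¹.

1.65 L

Q = I·t = 0.8490 A × 53640 s = 45540 C.
n(e⁻) = Q/F = 45540 / 96485 = 0.4720 mol.
4 electrons are transferred per O₂ molecule, so n(O₂) = 0.4720 / 4 = 0.1180 mol.
V = nRT/P = (0.1180 × 8.314 × 288) / (171 × 10³ Pa) = 0.00165 m³ = 1.65 L.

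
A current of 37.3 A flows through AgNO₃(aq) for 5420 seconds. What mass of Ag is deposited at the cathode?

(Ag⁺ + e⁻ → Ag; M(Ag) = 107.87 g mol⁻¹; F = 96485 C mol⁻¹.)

226 g

Q = I·t = 37.30 A × 5420.0 s = 202200 C.
n(e⁻) = Q/F = 202200 / 96485 = 2.095 mol.
Ag⁺ + e⁻ → Ag, so n(Ag) = n(e⁻)/1 = 2.095 mol.
m = n·M = 2.095 × 107.87 = 226 g.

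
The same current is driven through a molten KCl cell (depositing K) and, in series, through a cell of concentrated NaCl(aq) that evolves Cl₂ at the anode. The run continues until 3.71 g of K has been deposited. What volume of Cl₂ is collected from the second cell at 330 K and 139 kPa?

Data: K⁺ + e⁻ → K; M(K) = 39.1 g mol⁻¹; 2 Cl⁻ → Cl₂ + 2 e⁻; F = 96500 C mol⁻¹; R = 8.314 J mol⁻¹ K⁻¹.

0.936 L

n(K) = 3.71 / 39.1 = 0.09488 mol, so n(e⁻) = 1 × 0.09488 = 0.09488 mol.
The cells are in series, so the same 0.09488 mol of electrons passes through the second cell.
2 Cl⁻ → Cl₂ + 2 e⁻ — 2 mol e⁻ per mol Cl₂, so n(Cl₂) = 0.09488/2 = 0.04744 mol.
V = nRT/P = (0.04744 × 8.314 × 330) / (139 × 10³) = 9.36 × 10⁻⁴ m³ = 0.936 L.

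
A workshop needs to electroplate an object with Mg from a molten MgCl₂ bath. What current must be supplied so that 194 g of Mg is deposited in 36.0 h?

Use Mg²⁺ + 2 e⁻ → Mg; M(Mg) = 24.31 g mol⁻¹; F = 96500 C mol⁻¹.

11.9 A

n(Mg) = 194 / 24.31 = 7.980 mol.
n(e⁻) = 2 × 7.980 = 15.96 mol.
Q = n(e⁻)·F = 15.96 × 96500 = 1540000 C.
I = Q/t = 1540000 / 129600 s = 11.9 A.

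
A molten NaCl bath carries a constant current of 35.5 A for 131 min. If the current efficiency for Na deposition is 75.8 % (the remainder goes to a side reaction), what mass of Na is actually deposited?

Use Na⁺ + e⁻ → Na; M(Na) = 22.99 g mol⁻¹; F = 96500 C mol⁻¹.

Q = I·t = 35.50 × 7860.0 = 279000 C.
n(e⁻) = 279000/96500 = 2.892 mol; theoretically n(Na) = 2.892/1 = 2.892 mol, m_theo = 66.48 g.
At 75.8 % efficiency, m_actual = 0.758 × 66.48 = 50.4 g.

50.4 g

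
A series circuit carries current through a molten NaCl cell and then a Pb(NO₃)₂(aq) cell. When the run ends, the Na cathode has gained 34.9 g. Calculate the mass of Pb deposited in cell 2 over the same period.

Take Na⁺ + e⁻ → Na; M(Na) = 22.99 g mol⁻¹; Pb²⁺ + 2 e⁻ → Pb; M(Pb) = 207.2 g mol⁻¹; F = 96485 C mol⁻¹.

157 g

n(Na) = 34.9 / 22.99 = 1.518 mol.
Since Na⁺ + e⁻ → Na, n(e⁻) passed = 1 × 1.518 = 1.518 mol.
Cells in series carry the same charge, so the same 1.518 mol of electrons passes through cell 2.
Pb²⁺ + 2 e⁻ → Pb, so n(Pb) = 1.518 / 2 = 0.7590 mol.
m(Pb) = 0.7590 × 207.2 = 157 g.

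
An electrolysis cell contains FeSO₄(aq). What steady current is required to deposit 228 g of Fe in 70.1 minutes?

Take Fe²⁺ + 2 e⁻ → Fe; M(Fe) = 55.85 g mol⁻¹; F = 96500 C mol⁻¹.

n(Fe) = 228 / 55.85 = 4.082 mol.
n(e⁻) = 2 × 4.082 = 8.165 mol.
Q = n(e⁻)·F = 8.165 × 96500 = 787900 C.
I = Q/t = 787900 / 4206.0 s = 187 A.

187 A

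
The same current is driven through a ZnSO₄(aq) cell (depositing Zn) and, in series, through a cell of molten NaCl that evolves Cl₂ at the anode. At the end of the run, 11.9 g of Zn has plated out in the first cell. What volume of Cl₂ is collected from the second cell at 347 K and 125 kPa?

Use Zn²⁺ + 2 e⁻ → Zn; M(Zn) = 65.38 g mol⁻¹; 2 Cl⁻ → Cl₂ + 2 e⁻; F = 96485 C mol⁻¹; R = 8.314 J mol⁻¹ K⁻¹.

n(Zn) = 11.9 / 65.38 = 0.1820 mol, so n(e⁻) = 2 × 0.1820 = 0.3640 mol.
The cells are in series, so the same 0.3640 mol of electrons passes through the second cell.
2 Cl⁻ → Cl₂ + 2 e⁻ — 2 mol e⁻ per mol Cl₂, so n(Cl₂) = 0.3640/2 = 0.1820 mol.
V = nRT/P = (0.1820 × 8.314 × 347) / (125 × 10³) = 0.00420 m³ = 4.20 L.

4.20 L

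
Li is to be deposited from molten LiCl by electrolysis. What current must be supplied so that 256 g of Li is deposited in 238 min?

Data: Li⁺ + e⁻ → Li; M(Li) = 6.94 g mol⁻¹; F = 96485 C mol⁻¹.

249 A

n(Li) = 256 / 6.94 = 36.89 mol.
n(e⁻) = 1 × 36.89 = 36.89 mol.
Q = n(e⁻)·F = 36.89 × 96485 = 3559000 C.
I = Q/t = 3559000 / 14280 s = 249 A.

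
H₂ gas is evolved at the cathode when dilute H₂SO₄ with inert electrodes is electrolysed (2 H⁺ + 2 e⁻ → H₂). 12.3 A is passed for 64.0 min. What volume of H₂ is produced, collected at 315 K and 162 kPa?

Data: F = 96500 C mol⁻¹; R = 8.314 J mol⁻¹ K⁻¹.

Q = I·t = 12.30 A × 3840.0 s = 47230 C.
n(e⁻) = Q/F = 47230 / 96500 = 0.4895 mol.
2 electrons are transferred per H₂ molecule, so n(H₂) = 0.4895 / 2 = 0.2447 mol.
V = nRT/P = (0.2447 × 8.314 × 315) / (162 × 10³ Pa) = 0.00396 m³ = 3.96 L.

3.96 L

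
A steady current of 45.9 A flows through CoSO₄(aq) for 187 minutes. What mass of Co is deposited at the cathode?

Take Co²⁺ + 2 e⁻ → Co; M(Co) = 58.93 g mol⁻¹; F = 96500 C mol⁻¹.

157 g

Q = I·t = 45.90 A × 11220 s = 515000 C.
n(e⁻) = Q/F = 515000 / 96500 = 5.337 mol.
Co²⁺ + 2 e⁻ → Co, so n(Co) = n(e⁻)/2 = 2.668 mol.
m = n·M = 2.668 × 58.93 = 157 g.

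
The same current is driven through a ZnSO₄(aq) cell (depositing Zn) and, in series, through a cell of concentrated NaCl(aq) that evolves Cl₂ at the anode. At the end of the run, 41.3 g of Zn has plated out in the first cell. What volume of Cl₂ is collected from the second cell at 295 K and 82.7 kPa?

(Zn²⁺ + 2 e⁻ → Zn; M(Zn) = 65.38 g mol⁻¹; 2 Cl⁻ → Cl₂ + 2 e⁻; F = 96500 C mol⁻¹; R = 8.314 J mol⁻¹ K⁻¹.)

18.7 L

n(Zn) = 41.3 / 65.38 = 0.6317 mol, so n(e⁻) = 2 × 0.6317 = 1.263 mol.
The cells are in series, so the same 1.263 mol of electrons passes through the second cell.
2 Cl⁻ → Cl₂ + 2 e⁻ — 2 mol e⁻ per mol Cl₂, so n(Cl₂) = 1.263/2 = 0.6317 mol.
V = nRT/P = (0.6317 × 8.314 × 295) / (82.7 × 10³) = 0.0187 m³ = 18.7 L.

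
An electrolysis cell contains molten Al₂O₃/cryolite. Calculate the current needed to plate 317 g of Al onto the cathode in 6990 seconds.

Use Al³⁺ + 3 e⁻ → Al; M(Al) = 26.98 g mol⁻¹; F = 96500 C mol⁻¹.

487 A

n(Al) = 317 / 26.98 = 11.75 mol.
n(e⁻) = 3 × 11.75 = 35.25 mol.
Q = n(e⁻)·F = 35.25 × 96500 = 3401000 C.
I = Q/t = 3401000 / 6990.0 s = 487 A.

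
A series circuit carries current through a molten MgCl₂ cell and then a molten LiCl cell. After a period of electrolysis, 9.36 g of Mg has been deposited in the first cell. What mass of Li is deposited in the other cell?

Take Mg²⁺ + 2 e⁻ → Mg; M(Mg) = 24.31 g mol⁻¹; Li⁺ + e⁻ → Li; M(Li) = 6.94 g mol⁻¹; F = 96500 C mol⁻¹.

n(Mg) = 9.36 / 24.31 = 0.3850 mol.
Since Mg²⁺ + 2 e⁻ → Mg, n(e⁻) passed = 2 × 0.3850 = 0.7701 mol.
Cells in series carry the same charge, so the same 0.7701 mol of electrons passes through cell 2.
Li⁺ + e⁻ → Li, so n(Li) = 0.7701 / 1 = 0.7701 mol.
m(Li) = 0.7701 × 6.94 = 5.34 g.

5.34 g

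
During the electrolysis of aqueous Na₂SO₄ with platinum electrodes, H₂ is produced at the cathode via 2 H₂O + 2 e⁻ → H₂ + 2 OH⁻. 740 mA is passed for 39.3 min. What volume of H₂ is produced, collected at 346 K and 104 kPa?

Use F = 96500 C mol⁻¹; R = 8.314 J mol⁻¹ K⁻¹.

Q = I·t = 0.7400 A × 2358.0 s = 1745 C.
n(e⁻) = Q/F = 1745 / 96500 = 0.01808 mol.
2 electrons are transferred per H₂ molecule, so n(H₂) = 0.01808 / 2 = 0.009041 mol.
V = nRT/P = (0.009041 × 8.314 × 346) / (104 × 10³ Pa) = 2.50 × 10⁻⁴ m³ = 0.250 L.

0.250 L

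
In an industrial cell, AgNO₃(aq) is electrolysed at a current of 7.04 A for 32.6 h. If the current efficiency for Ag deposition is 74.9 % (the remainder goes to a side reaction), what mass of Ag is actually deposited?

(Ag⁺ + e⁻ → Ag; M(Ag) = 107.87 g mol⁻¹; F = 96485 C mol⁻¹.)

692 g

Q = I·t = 7.040 × 117360 = 826200 C.
n(e⁻) = 826200/96485 = 8.563 mol; theoretically n(Ag) = 8.563/1 = 8.563 mol, m_theo = 923.7 g.
At 74.9 % efficiency, m_actual = 0.749 × 923.7 = 692 g.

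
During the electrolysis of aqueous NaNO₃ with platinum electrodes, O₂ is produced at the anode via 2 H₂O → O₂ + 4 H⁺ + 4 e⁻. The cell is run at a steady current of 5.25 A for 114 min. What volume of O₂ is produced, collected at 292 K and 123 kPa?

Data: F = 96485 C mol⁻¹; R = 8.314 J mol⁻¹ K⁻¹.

Q = I·t = 5.250 A × 6840.0 s = 35910 C.
n(e⁻) = Q/F = 35910 / 96485 = 0.3722 mol.
4 electrons are transferred per O₂ molecule, so n(O₂) = 0.3722 / 4 = 0.09305 mol.
V = nRT/P = (0.09305 × 8.314 × 292) / (123 × 10³ Pa) = 0.00184 m³ = 1.84 L.

1.84 L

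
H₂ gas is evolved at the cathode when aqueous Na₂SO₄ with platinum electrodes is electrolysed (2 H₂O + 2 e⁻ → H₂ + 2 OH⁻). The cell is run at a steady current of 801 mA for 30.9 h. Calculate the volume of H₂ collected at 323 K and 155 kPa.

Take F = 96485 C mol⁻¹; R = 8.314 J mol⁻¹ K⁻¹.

8.00 L

Q = I·t = 0.8010 A × 111240 s = 89100 C.
n(e⁻) = Q/F = 89100 / 96485 = 0.9235 mol.
2 electrons are transferred per H₂ molecule, so n(H₂) = 0.9235 / 2 = 0.4617 mol.
V = nRT/P = (0.4617 × 8.314 × 323) / (155 × 10³ Pa) = 0.00800 m³ = 8.00 L.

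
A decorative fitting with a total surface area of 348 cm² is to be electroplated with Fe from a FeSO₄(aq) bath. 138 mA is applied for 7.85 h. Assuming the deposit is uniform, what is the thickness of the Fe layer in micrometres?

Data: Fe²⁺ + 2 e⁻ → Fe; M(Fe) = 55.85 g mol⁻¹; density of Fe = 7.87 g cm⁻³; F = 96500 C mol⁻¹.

Q = I·t = 0.1380 × 28260 = 3900 C; n(e⁻) = 0.04041 mol.
n(Fe) = n(e⁻)/2 = 0.02021 mol, so m = 0.02021 × 55.85 = 1.129 g.
Volume = m/ρ = 1.129 / 7.87 = 0.1434 cm³.
Thickness = V/A = 0.1434 / 348 = 4.12 × 10⁻⁴ cm = 4.12 μm.

4.12 μm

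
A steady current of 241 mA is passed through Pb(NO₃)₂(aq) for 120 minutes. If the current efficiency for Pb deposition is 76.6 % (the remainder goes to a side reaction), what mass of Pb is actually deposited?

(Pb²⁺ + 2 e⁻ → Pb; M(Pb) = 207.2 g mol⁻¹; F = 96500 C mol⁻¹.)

Q = I·t = 0.2410 × 7200.0 = 1735 C.
n(e⁻) = 1735/96500 = 0.01798 mol; theoretically n(Pb) = 0.01798/2 = 0.008991 mol, m_theo = 1.863 g.
At 76.6 % efficiency, m_actual = 0.766 × 1.863 = 1.43 g.

1.43 g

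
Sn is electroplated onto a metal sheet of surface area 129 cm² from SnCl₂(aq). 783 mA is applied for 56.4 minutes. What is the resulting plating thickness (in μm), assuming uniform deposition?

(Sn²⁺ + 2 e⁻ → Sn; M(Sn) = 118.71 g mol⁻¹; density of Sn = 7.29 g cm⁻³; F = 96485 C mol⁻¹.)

Q = I·t = 0.7830 × 3384.0 = 2650 C; n(e⁻) = 0.02746 mol.
n(Sn) = n(e⁻)/2 = 0.01373 mol, so m = 0.01373 × 118.71 = 1.630 g.
Volume = m/ρ = 1.630 / 7.29 = 0.2236 cm³.
Thickness = V/A = 0.2236 / 129 = 0.00173 cm = 17.3 μm.

17.3 μm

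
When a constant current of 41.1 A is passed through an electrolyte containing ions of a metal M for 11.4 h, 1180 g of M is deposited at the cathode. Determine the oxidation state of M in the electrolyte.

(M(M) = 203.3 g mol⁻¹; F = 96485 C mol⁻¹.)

Q = I·t = 41.10 A × 41040 s = 1687000 C, so n(e⁻) = 1687000/96485 = 17.48 mol.
n(M) deposited = 1180 / 203.3 = 5.804 mol.
Electrons per atom = n(e⁻)/n(M) = 17.48 / 5.804 = 3.01 ≈ 3, so the ion is M³⁺.

+3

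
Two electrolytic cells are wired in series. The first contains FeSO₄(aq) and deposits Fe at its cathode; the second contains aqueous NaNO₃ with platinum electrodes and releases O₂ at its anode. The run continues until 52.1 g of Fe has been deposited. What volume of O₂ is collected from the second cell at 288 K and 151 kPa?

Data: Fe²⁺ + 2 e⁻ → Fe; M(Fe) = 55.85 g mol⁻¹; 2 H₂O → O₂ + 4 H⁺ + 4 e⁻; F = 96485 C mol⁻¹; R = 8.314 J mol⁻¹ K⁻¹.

n(Fe) = 52.1 / 55.85 = 0.9329 mol, so n(e⁻) = 2 × 0.9329 = 1.866 mol.
The cells are in series, so the same 1.866 mol of electrons passes through the second cell.
2 H₂O → O₂ + 4 H⁺ + 4 e⁻ — 4 mol e⁻ per mol O₂, so n(O₂) = 1.866/4 = 0.4664 mol.
V = nRT/P = (0.4664 × 8.314 × 288) / (151 × 10³) = 0.00740 m³ = 7.40 L.

7.40 L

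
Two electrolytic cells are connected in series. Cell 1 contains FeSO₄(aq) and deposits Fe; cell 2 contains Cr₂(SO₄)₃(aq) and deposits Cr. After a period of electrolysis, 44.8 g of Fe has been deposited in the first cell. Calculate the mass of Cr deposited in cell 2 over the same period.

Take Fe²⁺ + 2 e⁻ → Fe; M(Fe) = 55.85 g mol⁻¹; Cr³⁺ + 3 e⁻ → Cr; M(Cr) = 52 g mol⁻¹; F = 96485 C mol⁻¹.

n(Fe) = 44.8 / 55.85 = 0.8021 mol.
Since Fe²⁺ + 2 e⁻ → Fe, n(e⁻) passed = 2 × 0.8021 = 1.604 mol.
Cells in series carry the same charge, so the same 1.604 mol of electrons passes through cell 2.
Cr³⁺ + 3 e⁻ → Cr, so n(Cr) = 1.604 / 3 = 0.5348 mol.
m(Cr) = 0.5348 × 52 = 27.8 g.

27.8 g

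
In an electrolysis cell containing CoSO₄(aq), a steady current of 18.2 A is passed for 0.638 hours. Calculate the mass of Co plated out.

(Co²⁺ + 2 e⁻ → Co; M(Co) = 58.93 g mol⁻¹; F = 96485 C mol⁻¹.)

12.8 g

Q = I·t = 18.20 A × 2296.8 s = 41800 C.
n(e⁻) = Q/F = 41800 / 96485 = 0.4332 mol.
Co²⁺ + 2 e⁻ → Co, so n(Co) = n(e⁻)/2 = 0.2166 mol.
m = n·M = 0.2166 × 58.93 = 12.8 g.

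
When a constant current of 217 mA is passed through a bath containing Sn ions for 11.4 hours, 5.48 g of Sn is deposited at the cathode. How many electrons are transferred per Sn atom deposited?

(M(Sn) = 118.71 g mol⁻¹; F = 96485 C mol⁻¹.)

Q = I·t = 0.2170 A × 41040 s = 8906 C, so n(e⁻) = 8906/96485 = 0.09230 mol.
n(Sn) deposited = 5.48 / 118.71 = 0.04616 mol.
Electrons per atom = n(e⁻)/n(Sn) = 0.09230 / 0.04616 = 2.00 ≈ 2, so the ion is Sn²⁺.

2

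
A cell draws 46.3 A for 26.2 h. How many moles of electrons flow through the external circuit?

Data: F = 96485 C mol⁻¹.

Q = I·t = 46.30 A × 94320 s = 4367000 C.
n(e⁻) = Q/F = 4367000 / 96485 = 45.3 mol.

45.3 mol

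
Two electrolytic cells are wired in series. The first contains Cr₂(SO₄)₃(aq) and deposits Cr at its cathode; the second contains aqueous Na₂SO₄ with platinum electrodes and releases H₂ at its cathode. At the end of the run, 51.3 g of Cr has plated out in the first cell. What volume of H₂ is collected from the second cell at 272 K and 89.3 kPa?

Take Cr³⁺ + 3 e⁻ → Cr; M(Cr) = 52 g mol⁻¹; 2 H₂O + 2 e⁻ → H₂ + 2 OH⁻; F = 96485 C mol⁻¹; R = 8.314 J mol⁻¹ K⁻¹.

37.5 L

n(Cr) = 51.3 / 52 = 0.9865 mol, so n(e⁻) = 3 × 0.9865 = 2.960 mol.
The cells are in series, so the same 2.960 mol of electrons passes through the second cell.
2 H₂O + 2 e⁻ → H₂ + 2 OH⁻ — 2 mol e⁻ per mol H₂, so n(H₂) = 2.960/2 = 1.480 mol.
V = nRT/P = (1.480 × 8.314 × 272) / (89.3 × 10³) = 0.0375 m³ = 37.5 L.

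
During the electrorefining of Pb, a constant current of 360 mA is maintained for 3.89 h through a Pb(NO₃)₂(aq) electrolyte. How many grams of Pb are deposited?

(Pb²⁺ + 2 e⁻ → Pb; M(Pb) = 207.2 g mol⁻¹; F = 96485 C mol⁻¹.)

5.41 g

Q = I·t = 0.3600 A × 14004 s = 5041 C.
n(e⁻) = Q/F = 5041 / 96485 = 0.05225 mol.
Pb²⁺ + 2 e⁻ → Pb, so n(Pb) = n(e⁻)/2 = 0.02613 mol.
m = n·M = 0.02613 × 207.2 = 5.41 g.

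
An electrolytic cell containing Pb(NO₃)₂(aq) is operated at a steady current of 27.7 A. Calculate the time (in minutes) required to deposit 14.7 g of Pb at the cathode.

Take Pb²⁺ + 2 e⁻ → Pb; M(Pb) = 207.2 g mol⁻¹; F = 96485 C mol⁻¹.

8.24 min

n(Pb) = m/M = 14.7 / 207.2 = 0.07095 mol.
Each Pb atom requires 2 electrons, so n(e⁻) = 2 × 0.07095 = 0.1419 mol.
Q = n(e⁻)·F = 0.1419 × 96485 = 13690 C.
t = Q/I = 13690 / 27.70 A = 494.2 s = 8.24 min.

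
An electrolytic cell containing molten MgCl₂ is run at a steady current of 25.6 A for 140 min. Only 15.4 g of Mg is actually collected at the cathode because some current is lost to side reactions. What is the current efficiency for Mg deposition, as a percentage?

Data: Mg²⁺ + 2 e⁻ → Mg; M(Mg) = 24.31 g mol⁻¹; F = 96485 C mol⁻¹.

Q = I·t = 25.60 × 8400.0 = 215000 C; n(e⁻) = 215000/96485 = 2.229 mol.
Theoretical n(Mg) = n(e⁻)/2 = 1.114 mol, i.e. m_theo = 1.114 × 24.31 = 27.09 g.
Efficiency = m_actual / m_theo = 15.4 / 27.09 = 56.8 %.

56.8 %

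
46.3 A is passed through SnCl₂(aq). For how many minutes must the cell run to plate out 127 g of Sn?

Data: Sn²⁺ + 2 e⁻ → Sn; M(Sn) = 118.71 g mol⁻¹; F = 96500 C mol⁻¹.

n(Sn) = m/M = 127 / 118.71 = 1.070 mol.
Each Sn atom requires 2 electrons, so n(e⁻) = 2 × 1.070 = 2.140 mol.
Q = n(e⁻)·F = 2.140 × 96500 = 206500 C.
t = Q/I = 206500 / 46.30 A = 4460 s = 74.3 min.

74.3 min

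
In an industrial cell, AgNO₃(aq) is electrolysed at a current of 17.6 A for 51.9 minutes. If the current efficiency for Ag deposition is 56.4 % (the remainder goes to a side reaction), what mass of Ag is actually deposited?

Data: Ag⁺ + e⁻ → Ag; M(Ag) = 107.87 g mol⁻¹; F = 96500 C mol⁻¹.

Q = I·t = 17.60 × 3114.0 = 54810 C.
n(e⁻) = 54810/96500 = 0.5679 mol; theoretically n(Ag) = 0.5679/1 = 0.5679 mol, m_theo = 61.26 g.
At 56.4 % efficiency, m_actual = 0.564 × 61.26 = 34.6 g.

34.6 g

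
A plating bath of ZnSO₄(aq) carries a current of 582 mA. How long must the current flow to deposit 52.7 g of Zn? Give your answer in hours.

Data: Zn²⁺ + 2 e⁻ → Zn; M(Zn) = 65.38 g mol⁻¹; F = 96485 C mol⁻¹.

74.2 h

n(Zn) = m/M = 52.7 / 65.38 = 0.8061 mol.
Each Zn atom requires 2 electrons, so n(e⁻) = 2 × 0.8061 = 1.612 mol.
Q = n(e⁻)·F = 1.612 × 96485 = 155500 C.
t = Q/I = 155500 / 0.5820 A = 267300 s = 74.2 h.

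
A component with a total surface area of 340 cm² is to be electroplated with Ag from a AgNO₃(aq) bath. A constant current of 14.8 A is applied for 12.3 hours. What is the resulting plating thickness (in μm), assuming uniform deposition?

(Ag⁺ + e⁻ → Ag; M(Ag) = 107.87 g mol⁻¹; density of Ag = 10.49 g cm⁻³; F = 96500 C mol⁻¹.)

Q = I·t = 14.80 × 44280 = 655300 C; n(e⁻) = 6.791 mol.
n(Ag) = n(e⁻)/1 = 6.791 mol, so m = 6.791 × 107.87 = 732.6 g.
Volume = m/ρ = 732.6 / 10.49 = 69.83 cm³.
Thickness = V/A = 69.83 / 340 = 0.205 cm = 2050 μm.

2050 μm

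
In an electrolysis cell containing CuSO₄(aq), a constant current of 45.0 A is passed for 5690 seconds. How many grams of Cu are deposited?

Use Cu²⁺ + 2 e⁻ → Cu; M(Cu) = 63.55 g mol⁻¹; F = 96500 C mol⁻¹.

Q = I·t = 45.00 A × 5690.0 s = 256000 C.
n(e⁻) = Q/F = 256000 / 96500 = 2.653 mol.
Cu²⁺ + 2 e⁻ → Cu, so n(Cu) = n(e⁻)/2 = 1.327 mol.
m = n·M = 1.327 × 63.55 = 84.3 g.

84.3 g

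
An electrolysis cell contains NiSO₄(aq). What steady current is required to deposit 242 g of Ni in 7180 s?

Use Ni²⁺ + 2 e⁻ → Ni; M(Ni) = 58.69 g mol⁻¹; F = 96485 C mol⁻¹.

n(Ni) = 242 / 58.69 = 4.123 mol.
n(e⁻) = 2 × 4.123 = 8.247 mol.
Q = n(e⁻)·F = 8.247 × 96485 = 795700 C.
I = Q/t = 795700 / 7180.0 s = 111 A.

111 A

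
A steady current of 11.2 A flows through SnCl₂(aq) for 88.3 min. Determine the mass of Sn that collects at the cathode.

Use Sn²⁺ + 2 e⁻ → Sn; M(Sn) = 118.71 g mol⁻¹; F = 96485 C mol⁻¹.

Q = I·t = 11.20 A × 5298.0 s = 59340 C.
n(e⁻) = Q/F = 59340 / 96485 = 0.6150 mol.
Sn²⁺ + 2 e⁻ → Sn, so n(Sn) = n(e⁻)/2 = 0.3075 mol.
m = n·M = 0.3075 × 118.71 = 36.5 g.

36.5 g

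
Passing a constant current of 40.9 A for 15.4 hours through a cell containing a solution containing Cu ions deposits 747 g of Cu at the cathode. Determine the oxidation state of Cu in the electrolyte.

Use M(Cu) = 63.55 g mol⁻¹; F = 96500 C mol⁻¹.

+2

Q = I·t = 40.90 A × 55440 s = 2267000 C, so n(e⁻) = 2267000/96500 = 23.50 mol.
n(Cu) deposited = 747 / 63.55 = 11.75 mol.
Electrons per atom = n(e⁻)/n(Cu) = 23.50 / 11.75 = 2.00 ≈ 2, so the ion is Cu²⁺.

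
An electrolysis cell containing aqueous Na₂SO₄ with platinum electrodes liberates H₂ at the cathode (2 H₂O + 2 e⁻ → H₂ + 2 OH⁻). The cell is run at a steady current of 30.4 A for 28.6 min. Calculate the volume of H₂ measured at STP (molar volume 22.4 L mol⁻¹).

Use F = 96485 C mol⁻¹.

Q = I·t = 30.40 A × 1716.0 s = 52170 C.
n(e⁻) = Q/F = 52170 / 96485 = 0.5407 mol.
2 electrons are transferred per H₂ molecule, so n(H₂) = 0.5407 / 2 = 0.2703 mol.
V = n × V_m = 0.2703 × 22.4 = 6.06 L.

6.06 L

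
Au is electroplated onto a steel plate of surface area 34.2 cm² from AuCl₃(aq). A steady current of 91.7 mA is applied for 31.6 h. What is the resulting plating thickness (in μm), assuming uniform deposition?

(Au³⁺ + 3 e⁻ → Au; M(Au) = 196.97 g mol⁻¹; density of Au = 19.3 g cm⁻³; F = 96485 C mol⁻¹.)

Q = I·t = 0.09170 × 113760 = 10430 C; n(e⁻) = 0.1081 mol.
n(Au) = n(e⁻)/3 = 0.03604 mol, so m = 0.03604 × 196.97 = 7.099 g.
Volume = m/ρ = 7.099 / 19.3 = 0.3678 cm³.
Thickness = V/A = 0.3678 / 34.2 = 0.0108 cm = 108 μm.

108 μm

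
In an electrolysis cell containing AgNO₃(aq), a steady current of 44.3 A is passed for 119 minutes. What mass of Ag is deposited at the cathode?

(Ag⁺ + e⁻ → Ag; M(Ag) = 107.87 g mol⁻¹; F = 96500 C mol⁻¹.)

Q = I·t = 44.30 A × 7140.0 s = 316300 C.
n(e⁻) = Q/F = 316300 / 96500 = 3.278 mol.
Ag⁺ + e⁻ → Ag, so n(Ag) = n(e⁻)/1 = 3.278 mol.
m = n·M = 3.278 × 107.87 = 354 g.

354 g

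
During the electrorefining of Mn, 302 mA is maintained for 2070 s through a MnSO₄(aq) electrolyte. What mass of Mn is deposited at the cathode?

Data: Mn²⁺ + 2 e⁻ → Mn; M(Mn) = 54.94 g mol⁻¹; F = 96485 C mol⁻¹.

Q = I·t = 0.3020 A × 2070.0 s = 625.1 C.
n(e⁻) = Q/F = 625.1 / 96485 = 0.006479 mol.
Mn²⁺ + 2 e⁻ → Mn, so n(Mn) = n(e⁻)/2 = 0.003240 mol.
m = n·M = 0.003240 × 54.94 = 0.178 g.

0.178 g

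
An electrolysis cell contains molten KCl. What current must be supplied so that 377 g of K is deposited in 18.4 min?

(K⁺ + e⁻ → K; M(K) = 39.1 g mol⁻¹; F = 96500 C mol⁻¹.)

843 A

n(K) = 377 / 39.1 = 9.642 mol.
n(e⁻) = 1 × 9.642 = 9.642 mol.
Q = n(e⁻)·F = 9.642 × 96500 = 930400 C.
I = Q/t = 930400 / 1104.0 s = 843 A.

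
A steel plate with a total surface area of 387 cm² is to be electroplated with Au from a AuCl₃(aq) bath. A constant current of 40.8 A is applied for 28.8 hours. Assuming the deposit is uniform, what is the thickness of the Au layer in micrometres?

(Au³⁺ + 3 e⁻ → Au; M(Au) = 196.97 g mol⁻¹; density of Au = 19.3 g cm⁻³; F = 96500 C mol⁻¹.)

Q = I·t = 40.80 × 103680 = 4230000 C; n(e⁻) = 43.84 mol.
n(Au) = n(e⁻)/3 = 14.61 mol, so m = 14.61 × 196.97 = 2878 g.
Volume = m/ρ = 2878 / 19.3 = 149.1 cm³.
Thickness = V/A = 149.1 / 387 = 0.385 cm = 3850 μm.

3850 μm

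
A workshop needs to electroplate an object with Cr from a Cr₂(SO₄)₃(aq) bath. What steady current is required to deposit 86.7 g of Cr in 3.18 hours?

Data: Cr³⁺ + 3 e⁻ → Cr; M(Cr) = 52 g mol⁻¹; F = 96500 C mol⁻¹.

42.2 A

n(Cr) = 86.7 / 52 = 1.667 mol.
n(e⁻) = 3 × 1.667 = 5.002 mol.
Q = n(e⁻)·F = 5.002 × 96500 = 482700 C.
I = Q/t = 482700 / 11448 s = 42.2 A.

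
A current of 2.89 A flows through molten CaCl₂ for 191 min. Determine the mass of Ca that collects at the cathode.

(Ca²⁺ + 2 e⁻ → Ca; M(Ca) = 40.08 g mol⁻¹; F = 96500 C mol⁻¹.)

6.88 g

Q = I·t = 2.890 A × 11460 s = 33120 C.
n(e⁻) = Q/F = 33120 / 96500 = 0.3432 mol.
Ca²⁺ + 2 e⁻ → Ca, so n(Ca) = n(e⁻)/2 = 0.1716 mol.
m = n·M = 0.1716 × 40.08 = 6.88 g.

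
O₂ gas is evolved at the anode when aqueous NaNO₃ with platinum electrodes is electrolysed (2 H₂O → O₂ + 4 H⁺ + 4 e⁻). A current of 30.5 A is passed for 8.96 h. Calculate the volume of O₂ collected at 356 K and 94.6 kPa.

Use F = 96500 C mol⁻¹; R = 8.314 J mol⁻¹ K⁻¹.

79.7 L

Q = I·t = 30.50 A × 32256 s = 983800 C.
n(e⁻) = Q/F = 983800 / 96500 = 10.19 mol.
4 electrons are transferred per O₂ molecule, so n(O₂) = 10.19 / 4 = 2.549 mol.
V = nRT/P = (2.549 × 8.314 × 356) / (94.6 × 10³ Pa) = 0.0797 m³ = 79.7 L.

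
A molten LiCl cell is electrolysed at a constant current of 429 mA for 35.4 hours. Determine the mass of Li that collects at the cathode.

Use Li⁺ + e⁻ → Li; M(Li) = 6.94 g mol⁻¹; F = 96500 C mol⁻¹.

Q = I·t = 0.4290 A × 127440 s = 54670 C.
n(e⁻) = Q/F = 54670 / 96500 = 0.5665 mol.
Li⁺ + e⁻ → Li, so n(Li) = n(e⁻)/1 = 0.5665 mol.
m = n·M = 0.5665 × 6.94 = 3.93 g.

3.93 g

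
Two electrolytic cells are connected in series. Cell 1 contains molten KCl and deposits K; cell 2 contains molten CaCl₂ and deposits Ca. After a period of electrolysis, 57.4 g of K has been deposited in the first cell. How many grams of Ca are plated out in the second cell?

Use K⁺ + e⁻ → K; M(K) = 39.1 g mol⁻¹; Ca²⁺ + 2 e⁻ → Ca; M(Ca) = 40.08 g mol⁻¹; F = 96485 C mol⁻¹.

29.4 g

n(K) = 57.4 / 39.1 = 1.468 mol.
Since K⁺ + e⁻ → K, n(e⁻) passed = 1 × 1.468 = 1.468 mol.
Cells in series carry the same charge, so the same 1.468 mol of electrons passes through cell 2.
Ca²⁺ + 2 e⁻ → Ca, so n(Ca) = 1.468 / 2 = 0.7340 mol.
m(Ca) = 0.7340 × 40.08 = 29.4 g.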